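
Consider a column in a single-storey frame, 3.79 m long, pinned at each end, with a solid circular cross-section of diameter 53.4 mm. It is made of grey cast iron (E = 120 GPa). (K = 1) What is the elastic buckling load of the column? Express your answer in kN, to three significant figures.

I = πd⁴/64 = π×53.4⁴/64 = 3.991×10^5 mm⁴
I = 3.991×10^5 mm⁴ = 3.991×10^-7 m⁴
Effective length L_e = K·L = 1 × 3.79 = 3.790 m
P_cr = π²EI / L_e² = π² × 120×10⁹ × 3.991×10^-7 / 3.790² = 3.291×10^4 N

P_cr ≈ 32.9 kN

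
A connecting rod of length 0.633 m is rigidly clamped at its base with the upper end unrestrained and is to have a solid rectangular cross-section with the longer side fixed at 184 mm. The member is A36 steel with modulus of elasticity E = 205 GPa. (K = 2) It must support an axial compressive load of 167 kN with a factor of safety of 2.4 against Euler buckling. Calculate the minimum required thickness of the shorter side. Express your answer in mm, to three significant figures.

b ≈ 27.5 mm

Required P_cr = n·P = 2.4 × 167 = 400.8 kN
L_e = K·L = 2 × 0.633 = 1.266 m
Required I = P_cr·L_e²/(π²E) = 4.008×10^5 × 1.266² / (π² × 2.05×10^11) = 3.175×10^-7 m⁴
I_req = 3.175×10^5 mm⁴
Rectangle, weak axis: I_min = h·b³/12 with h = 184 mm fixed  ⇒  b = (12I/h)^(1/3) = 27.5 mm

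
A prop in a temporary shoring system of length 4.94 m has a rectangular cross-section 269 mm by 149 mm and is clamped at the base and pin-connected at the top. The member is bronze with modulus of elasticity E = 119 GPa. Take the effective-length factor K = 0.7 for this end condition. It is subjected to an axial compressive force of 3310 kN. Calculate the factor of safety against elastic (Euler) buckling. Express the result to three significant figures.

Buckling occurs about the weak axis: I_min = h·b³/12 with b = 149 mm (the shorter side).
I_min = 269×149³/12 = 7.415×10^7 mm⁴
I = 7.415×10^7 mm⁴ = 7.415×10^-5 m⁴
Effective length L_e = K·L = 0.7 × 4.94 = 3.458 m
P_cr = π²EI / L_e² = π² × 119×10⁹ × 7.415×10^-5 / 3.458² = 7.283×10^6 N
Factor of safety n = P_cr / P = 7283.3 / 3310 = 2.20

n ≈ 2.20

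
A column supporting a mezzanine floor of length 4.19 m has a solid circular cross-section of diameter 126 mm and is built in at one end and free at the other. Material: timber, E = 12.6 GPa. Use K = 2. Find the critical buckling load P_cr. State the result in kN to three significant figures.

I = πd⁴/64 = π×126⁴/64 = 1.237×10^7 mm⁴
I = 1.237×10^7 mm⁴ = 1.237×10^-5 m⁴
Effective length L_e = K·L = 2 × 4.19 = 8.380 m
P_cr = π²EI / L_e² = π² × 12.6×10⁹ × 1.237×10^-5 / 8.380² = 2.191×10^4 N

P_cr ≈ 21.9 kN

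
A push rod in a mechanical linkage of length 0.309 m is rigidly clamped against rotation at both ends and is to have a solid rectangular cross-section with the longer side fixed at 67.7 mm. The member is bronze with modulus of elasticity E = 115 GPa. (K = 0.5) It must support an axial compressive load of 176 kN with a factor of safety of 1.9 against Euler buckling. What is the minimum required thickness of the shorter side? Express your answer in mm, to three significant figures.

Required P_cr = n·P = 1.9 × 176 = 334.4 kN
L_e = K·L = 0.5 × 0.309 = 0.1545 m
Required I = P_cr·L_e²/(π²E) = 3.344×10^5 × 0.1545² / (π² × 1.15×10^11) = 7.033×10^-9 m⁴
I_req = 7.033×10^3 mm⁴
Rectangle, weak axis: I_min = h·b³/12 with h = 67.7 mm fixed  ⇒  b = (12I/h)^(1/3) = 10.8 mm

b ≈ 10.8 mm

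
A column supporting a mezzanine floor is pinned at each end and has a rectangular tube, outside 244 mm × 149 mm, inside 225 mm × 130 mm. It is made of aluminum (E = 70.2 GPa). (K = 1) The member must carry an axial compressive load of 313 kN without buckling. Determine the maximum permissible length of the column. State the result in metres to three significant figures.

Weak-axis I_min = (h_o·b_o³ − h_i·b_i³)/12 with b_o = 149, b_i = 130.0 mm (shorter outer/inner sides).
I_min = (244×149³ − 225.0×130.0³)/12 = 2.607×10^7 mm⁴
I = 2.607×10^-5 m⁴
At the buckling limit P_cr = P = 3.130×10^5 N
From P_cr = π²EI/(K·L)²:  L = (1/K)·√(π²EI/P_cr) = (1/1)·√(π²×7.02×10^10×2.607×10^-5/3.130×10^5)
L = 7.60 m

L_max ≈ 7.60 m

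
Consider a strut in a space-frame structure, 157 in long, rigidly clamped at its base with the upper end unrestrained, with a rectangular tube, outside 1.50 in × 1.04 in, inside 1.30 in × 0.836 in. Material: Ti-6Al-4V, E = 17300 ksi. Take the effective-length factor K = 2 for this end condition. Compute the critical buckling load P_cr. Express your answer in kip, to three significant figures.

Weak-axis I_min = (h_o·b_o³ − h_i·b_i³)/12 with b_o = 1.04, b_i = 0.8360 in (shorter outer/inner sides).
I_min = (1.50×1.04³ − 1.300×0.8360³)/12 = 7.731×10^-2 in⁴
Effective length L_e = K·L = 2 × 157 = 314.0 in
P_cr = π²EI / L_e² = π² × 17300×10³ × 7.731×10^-2 / 314.0² = 133.9 lb

P_cr ≈ 0.134 kip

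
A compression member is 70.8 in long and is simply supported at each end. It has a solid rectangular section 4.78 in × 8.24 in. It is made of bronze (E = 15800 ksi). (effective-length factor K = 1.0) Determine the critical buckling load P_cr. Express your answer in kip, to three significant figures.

Buckling occurs about the weak axis: I_min = h·b³/12 with b = 4.78 in (the shorter side).
I_min = 8.24×4.78³/12 = 74.99 in⁴
Effective length L_e = K·L = 1 × 70.8 = 70.80 in
P_cr = π²EI / L_e² = π² × 15800×10³ × 74.99 / 70.80² = 2.333×10^6 lb

P_cr ≈ 2330 kip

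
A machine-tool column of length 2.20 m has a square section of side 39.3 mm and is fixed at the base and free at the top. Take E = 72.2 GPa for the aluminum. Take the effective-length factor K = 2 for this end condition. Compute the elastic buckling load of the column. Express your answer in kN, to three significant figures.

P_cr ≈ 7.32 kN

I = a⁴/12 = 39.3⁴/12 = 1.988×10^5 mm⁴
I = 1.988×10^5 mm⁴ = 1.988×10^-7 m⁴
Effective length L_e = K·L = 2 × 2.20 = 4.400 m
P_cr = π²EI / L_e² = π² × 72.2×10⁹ × 1.988×10^-7 / 4.400² = 7.317×10^3 N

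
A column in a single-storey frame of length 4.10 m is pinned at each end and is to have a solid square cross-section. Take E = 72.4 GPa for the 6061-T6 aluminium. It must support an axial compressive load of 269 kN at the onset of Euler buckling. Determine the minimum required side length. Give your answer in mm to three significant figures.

L_e = K·L = 1 × 4.10 = 4.100 m
Required I = P_cr·L_e²/(π²E) = 2.690×10^5 × 4.100² / (π² × 7.24×10^10) = 6.328×10^-6 m⁴
I_req = 6.328×10^6 mm⁴
Solid square: I = a⁴/12  ⇒  a = (12I)^(1/4) = (12×6.328×10^6)^(1/4) = 93.4 mm

a ≈ 93.4 mm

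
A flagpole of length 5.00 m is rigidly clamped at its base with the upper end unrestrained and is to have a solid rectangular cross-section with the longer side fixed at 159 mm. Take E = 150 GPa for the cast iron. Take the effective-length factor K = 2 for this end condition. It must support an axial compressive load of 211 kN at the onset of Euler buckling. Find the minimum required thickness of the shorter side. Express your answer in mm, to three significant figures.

L_e = K·L = 2 × 5.00 = 10.00 m
Required I = P_cr·L_e²/(π²E) = 2.110×10^5 × 10.00² / (π² × 1.50×10^11) = 1.425×10^-5 m⁴
I_req = 1.425×10^7 mm⁴
Rectangle, weak axis: I_min = h·b³/12 with h = 159 mm fixed  ⇒  b = (12I/h)^(1/3) = 102 mm

b ≈ 102 mm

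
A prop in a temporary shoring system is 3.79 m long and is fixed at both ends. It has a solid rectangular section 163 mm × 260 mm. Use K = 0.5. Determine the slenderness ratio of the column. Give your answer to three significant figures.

For a rectangle r_min = b/√12 = 163/√12 = 47.05 mm
L_e = K·L = 0.5 × 3.79 m = 1.895 m = 1895.0 mm
λ = L_e / r_min = 1895.0 / 47.05 = 40.3

λ ≈ 40.3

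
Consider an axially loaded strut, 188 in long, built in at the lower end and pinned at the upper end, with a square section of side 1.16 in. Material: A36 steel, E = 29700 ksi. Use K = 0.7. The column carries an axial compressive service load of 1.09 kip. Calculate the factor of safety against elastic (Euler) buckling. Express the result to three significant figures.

I = a⁴/12 = 1.16⁴/12 = 0.1509 in⁴
Effective length L_e = K·L = 0.7 × 188 = 131.6 in
P_cr = π²EI / L_e² = π² × 29700×10³ × 0.1509 / 131.6² = 2.554×10^3 lb
Factor of safety n = P_cr / P = 2.5538 / 1.09 = 2.34

n ≈ 2.34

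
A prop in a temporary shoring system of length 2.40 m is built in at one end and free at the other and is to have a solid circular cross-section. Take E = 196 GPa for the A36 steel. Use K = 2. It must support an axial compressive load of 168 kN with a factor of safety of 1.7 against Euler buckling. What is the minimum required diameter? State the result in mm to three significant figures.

Required P_cr = n·P = 1.7 × 168 = 285.6 kN
L_e = K·L = 2 × 2.40 = 4.800 m
Required I = P_cr·L_e²/(π²E) = 2.856×10^5 × 4.800² / (π² × 1.96×10^11) = 3.402×10^-6 m⁴
I_req = 3.402×10^6 mm⁴
Solid circle: I = πd⁴/64  ⇒  d = (64I/π)^(1/4) = (64×3.402×10^6/π)^(1/4) = 91.2 mm

d ≈ 91.2 mm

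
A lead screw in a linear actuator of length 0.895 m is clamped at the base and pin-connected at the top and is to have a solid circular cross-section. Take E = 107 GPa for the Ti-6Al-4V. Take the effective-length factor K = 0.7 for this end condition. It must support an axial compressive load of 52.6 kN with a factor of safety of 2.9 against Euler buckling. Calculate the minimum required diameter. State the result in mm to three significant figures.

Required P_cr = n·P = 2.9 × 52.6 = 152.5 kN
L_e = K·L = 0.7 × 0.895 = 0.6265 m
Required I = P_cr·L_e²/(π²E) = 1.525×10^5 × 0.6265² / (π² × 1.07×10^11) = 5.669×10^-8 m⁴
I_req = 5.669×10^4 mm⁴
Solid circle: I = πd⁴/64  ⇒  d = (64I/π)^(1/4) = (64×5.669×10^4/π)^(1/4) = 32.8 mm

d ≈ 32.8 mm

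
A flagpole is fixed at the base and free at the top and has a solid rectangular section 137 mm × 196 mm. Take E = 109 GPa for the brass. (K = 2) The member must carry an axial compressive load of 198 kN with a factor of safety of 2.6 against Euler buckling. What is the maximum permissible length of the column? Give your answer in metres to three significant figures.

Buckling occurs about the weak axis: I_min = h·b³/12 with b = 137 mm (the shorter side).
I_min = 196×137³/12 = 4.200×10^7 mm⁴
I = 4.200×10^-5 m⁴
Required critical load P_cr = n·P = 2.6 × 198 = 514.8 kN = 5.148×10^5 N
From P_cr = π²EI/(K·L)²:  L = (1/K)·√(π²EI/P_cr) = (1/2)·√(π²×1.09×10^11×4.200×10^-5/5.148×10^5)
L = 4.68 m

L_max ≈ 4.68 m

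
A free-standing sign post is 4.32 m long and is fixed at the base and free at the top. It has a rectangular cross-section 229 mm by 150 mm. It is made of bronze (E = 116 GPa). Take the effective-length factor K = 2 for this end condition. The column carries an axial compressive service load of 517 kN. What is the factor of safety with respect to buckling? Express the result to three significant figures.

n ≈ 1.91

Buckling occurs about the weak axis: I_min = h·b³/12 with b = 150 mm (the shorter side).
I_min = 229×150³/12 = 6.441×10^7 mm⁴
I = 6.441×10^7 mm⁴ = 6.441×10^-5 m⁴
Effective length L_e = K·L = 2 × 4.32 = 8.640 m
P_cr = π²EI / L_e² = π² × 116×10⁹ × 6.441×10^-5 / 8.640² = 9.878×10^5 N
Factor of safety n = P_cr / P = 987.78 / 517 = 1.91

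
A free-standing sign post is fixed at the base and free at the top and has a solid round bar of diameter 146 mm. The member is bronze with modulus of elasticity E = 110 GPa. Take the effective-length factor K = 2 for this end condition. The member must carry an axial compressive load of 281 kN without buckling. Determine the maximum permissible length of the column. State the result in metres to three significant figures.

L_max ≈ 4.64 m

I = πd⁴/64 = π×146⁴/64 = 2.230×10^7 mm⁴
I = 2.230×10^-5 m⁴
At the buckling limit P_cr = P = 2.810×10^5 N
From P_cr = π²EI/(K·L)²:  L = (1/K)·√(π²EI/P_cr) = (1/2)·√(π²×1.10×10^11×2.230×10^-5/2.810×10^5)
L = 4.64 m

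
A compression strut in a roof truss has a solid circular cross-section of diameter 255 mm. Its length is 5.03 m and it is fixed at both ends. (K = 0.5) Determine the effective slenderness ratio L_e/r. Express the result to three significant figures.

λ ≈ 39.5

For a solid circle r = d/4 = 255/4 = 63.75 mm
L_e = K·L = 0.5 × 5.03 m = 2.515 m = 2515.0 mm
λ = L_e / r_min = 2515.0 / 63.75 = 39.5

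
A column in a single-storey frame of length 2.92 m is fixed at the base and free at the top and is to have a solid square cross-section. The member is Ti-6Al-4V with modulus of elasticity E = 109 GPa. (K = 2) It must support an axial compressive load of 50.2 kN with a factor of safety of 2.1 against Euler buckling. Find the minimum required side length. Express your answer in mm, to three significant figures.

Required P_cr = n·P = 2.1 × 50.2 = 105.4 kN
L_e = K·L = 2 × 2.92 = 5.840 m
Required I = P_cr·L_e²/(π²E) = 1.054×10^5 × 5.840² / (π² × 1.09×10^11) = 3.342×10^-6 m⁴
I_req = 3.342×10^6 mm⁴
Solid square: I = a⁴/12  ⇒  a = (12I)^(1/4) = (12×3.342×10^6)^(1/4) = 79.6 mm

a ≈ 79.6 mm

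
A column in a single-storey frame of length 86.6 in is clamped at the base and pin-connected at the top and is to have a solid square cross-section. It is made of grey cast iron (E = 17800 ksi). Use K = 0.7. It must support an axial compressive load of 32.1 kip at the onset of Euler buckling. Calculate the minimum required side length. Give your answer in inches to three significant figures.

L_e = K·L = 0.7 × 86.6 = 60.62 in
Required I = P_cr·L_e²/(π²E) = 3.210×10^4 × 60.62² / (π² × 1.78×10^7) = 0.6715 in⁴
Solid square: I = a⁴/12  ⇒  a = (12I)^(1/4) = (12×0.6715)^(1/4) = 1.68 in

a ≈ 1.68 in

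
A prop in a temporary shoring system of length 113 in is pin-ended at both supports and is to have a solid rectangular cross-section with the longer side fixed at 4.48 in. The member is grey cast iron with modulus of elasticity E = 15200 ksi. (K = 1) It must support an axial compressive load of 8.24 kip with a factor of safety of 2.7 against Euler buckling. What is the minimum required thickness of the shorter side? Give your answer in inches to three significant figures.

Required P_cr = n·P = 2.7 × 8.24 = 22.25 kip
L_e = K·L = 1 × 113 = 113.0 in
Required I = P_cr·L_e²/(π²E) = 2.225×10^4 × 113.0² / (π² × 1.52×10^7) = 1.894 in⁴
Rectangle, weak axis: I_min = h·b³/12 with h = 4.48 in fixed  ⇒  b = (12I/h)^(1/3) = 1.72 in

b ≈ 1.72 in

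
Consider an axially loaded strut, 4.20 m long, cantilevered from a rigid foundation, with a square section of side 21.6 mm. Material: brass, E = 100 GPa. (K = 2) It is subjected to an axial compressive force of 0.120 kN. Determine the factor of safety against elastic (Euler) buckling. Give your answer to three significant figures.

n ≈ 2.11

I = a⁴/12 = 21.6⁴/12 = 1.814×10^4 mm⁴
I = 1.814×10^4 mm⁴ = 1.814×10^-8 m⁴
Effective length L_e = K·L = 2 × 4.20 = 8.400 m
P_cr = π²EI / L_e² = π² × 100×10⁹ × 1.814×10^-8 / 8.400² = 253.7 N
Factor of safety n = P_cr / P = 0.25373 / 0.120 = 2.11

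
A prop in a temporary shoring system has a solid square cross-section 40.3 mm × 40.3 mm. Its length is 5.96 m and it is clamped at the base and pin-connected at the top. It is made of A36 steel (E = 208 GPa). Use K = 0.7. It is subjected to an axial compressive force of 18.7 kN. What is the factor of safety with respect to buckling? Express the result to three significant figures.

n ≈ 1.39

I = a⁴/12 = 40.3⁴/12 = 2.198×10^5 mm⁴
I = 2.198×10^5 mm⁴ = 2.198×10^-7 m⁴
Effective length L_e = K·L = 0.7 × 5.96 = 4.172 m
P_cr = π²EI / L_e² = π² × 208×10⁹ × 2.198×10^-7 / 4.172² = 2.592×10^4 N
Factor of safety n = P_cr / P = 25.925 / 18.7 = 1.39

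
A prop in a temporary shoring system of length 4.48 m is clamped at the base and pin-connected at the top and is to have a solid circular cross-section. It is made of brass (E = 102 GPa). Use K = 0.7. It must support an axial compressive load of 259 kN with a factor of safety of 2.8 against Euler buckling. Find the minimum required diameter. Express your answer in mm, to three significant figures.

Required P_cr = n·P = 2.8 × 259 = 725.2 kN
L_e = K·L = 0.7 × 4.48 = 3.136 m
Required I = P_cr·L_e²/(π²E) = 7.252×10^5 × 3.136² / (π² × 1.02×10^11) = 7.085×10^-6 m⁴
I_req = 7.085×10^6 mm⁴
Solid circle: I = πd⁴/64  ⇒  d = (64I/π)^(1/4) = (64×7.085×10^6/π)^(1/4) = 110 mm

d ≈ 110 mm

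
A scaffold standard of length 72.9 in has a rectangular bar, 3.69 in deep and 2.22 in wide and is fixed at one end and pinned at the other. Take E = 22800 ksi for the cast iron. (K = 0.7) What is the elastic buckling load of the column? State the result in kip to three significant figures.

Buckling occurs about the weak axis: I_min = h·b³/12 with b = 2.22 in (the shorter side).
I_min = 3.69×2.22³/12 = 3.364 in⁴
Effective length L_e = K·L = 0.7 × 72.9 = 51.03 in
P_cr = π²EI / L_e² = π² × 22800×10³ × 3.364 / 51.03² = 2.907×10^5 lb

P_cr ≈ 291 kip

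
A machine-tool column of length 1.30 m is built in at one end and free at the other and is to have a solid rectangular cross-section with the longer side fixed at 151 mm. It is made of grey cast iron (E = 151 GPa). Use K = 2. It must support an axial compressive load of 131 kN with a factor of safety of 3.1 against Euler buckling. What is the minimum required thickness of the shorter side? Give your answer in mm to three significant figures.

b ≈ 52.7 mm

Required P_cr = n·P = 3.1 × 131 = 406.1 kN
L_e = K·L = 2 × 1.30 = 2.600 m
Required I = P_cr·L_e²/(π²E) = 4.061×10^5 × 2.600² / (π² × 1.51×10^11) = 1.842×10^-6 m⁴
I_req = 1.842×10^6 mm⁴
Rectangle, weak axis: I_min = h·b³/12 with h = 151 mm fixed  ⇒  b = (12I/h)^(1/3) = 52.7 mm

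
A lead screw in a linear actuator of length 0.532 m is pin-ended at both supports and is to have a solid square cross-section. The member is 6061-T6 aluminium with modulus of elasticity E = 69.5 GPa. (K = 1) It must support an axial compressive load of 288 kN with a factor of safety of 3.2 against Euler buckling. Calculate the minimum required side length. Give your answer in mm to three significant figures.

a ≈ 46.2 mm

Required P_cr = n·P = 3.2 × 288 = 921.6 kN
L_e = K·L = 1 × 0.532 = 0.5320 m
Required I = P_cr·L_e²/(π²E) = 9.216×10^5 × 0.5320² / (π² × 6.95×10^10) = 3.803×10^-7 m⁴
I_req = 3.803×10^5 mm⁴
Solid square: I = a⁴/12  ⇒  a = (12I)^(1/4) = (12×3.803×10^5)^(1/4) = 46.2 mm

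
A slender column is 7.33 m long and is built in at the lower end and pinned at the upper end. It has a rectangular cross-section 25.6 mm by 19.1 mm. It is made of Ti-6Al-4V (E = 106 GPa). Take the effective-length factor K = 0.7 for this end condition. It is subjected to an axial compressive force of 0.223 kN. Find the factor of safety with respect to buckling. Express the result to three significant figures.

Buckling occurs about the weak axis: I_min = h·b³/12 with b = 19.1 mm (the shorter side).
I_min = 25.6×19.1³/12 = 1.486×10^4 mm⁴
I = 1.486×10^4 mm⁴ = 1.486×10^-8 m⁴
Effective length L_e = K·L = 0.7 × 7.33 = 5.131 m
P_cr = π²EI / L_e² = π² × 106×10⁹ × 1.486×10^-8 / 5.131² = 590.7 N
Factor of safety n = P_cr / P = 0.59069 / 0.223 = 2.65

n ≈ 2.65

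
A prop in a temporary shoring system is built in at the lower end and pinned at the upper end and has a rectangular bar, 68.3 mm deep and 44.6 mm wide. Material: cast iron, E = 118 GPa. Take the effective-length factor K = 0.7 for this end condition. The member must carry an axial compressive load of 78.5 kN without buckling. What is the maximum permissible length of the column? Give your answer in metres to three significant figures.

Buckling occurs about the weak axis: I_min = h·b³/12 with b = 44.6 mm (the shorter side).
I_min = 68.3×44.6³/12 = 5.049×10^5 mm⁴
I = 5.049×10^-7 m⁴
At the buckling limit P_cr = P = 7.850×10^4 N
From P_cr = π²EI/(K·L)²:  L = (1/K)·√(π²EI/P_cr) = (1/0.7)·√(π²×1.18×10^11×5.049×10^-7/7.850×10^4)
L = 3.91 m

L_max ≈ 3.91 m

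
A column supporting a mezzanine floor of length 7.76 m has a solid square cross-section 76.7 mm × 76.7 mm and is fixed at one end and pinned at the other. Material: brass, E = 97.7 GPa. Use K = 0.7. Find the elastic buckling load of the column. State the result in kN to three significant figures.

P_cr ≈ 94.2 kN

I = a⁴/12 = 76.7⁴/12 = 2.884×10^6 mm⁴
I = 2.884×10^6 mm⁴ = 2.884×10^-6 m⁴
Effective length L_e = K·L = 0.7 × 7.76 = 5.432 m
P_cr = π²EI / L_e² = π² × 97.7×10⁹ × 2.884×10^-6 / 5.432² = 9.425×10^4 N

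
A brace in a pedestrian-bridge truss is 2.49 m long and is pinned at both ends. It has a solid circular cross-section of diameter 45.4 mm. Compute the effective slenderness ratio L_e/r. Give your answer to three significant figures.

For a solid circle r = d/4 = 45.4/4 = 11.35 mm
L_e = K·L = 1 × 2.49 m = 2.490 m = 2490.0 mm
λ = L_e / r_min = 2490.0 / 11.35 = 219

λ ≈ 219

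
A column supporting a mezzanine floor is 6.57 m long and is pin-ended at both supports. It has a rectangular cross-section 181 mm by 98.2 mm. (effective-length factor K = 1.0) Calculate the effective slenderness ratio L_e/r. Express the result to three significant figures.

For a rectangle r_min = b/√12 = 98.2/√12 = 28.35 mm
L_e = K·L = 1 × 6.57 m = 6.570 m = 6570.0 mm
λ = L_e / r_min = 6570.0 / 28.35 = 232

λ ≈ 232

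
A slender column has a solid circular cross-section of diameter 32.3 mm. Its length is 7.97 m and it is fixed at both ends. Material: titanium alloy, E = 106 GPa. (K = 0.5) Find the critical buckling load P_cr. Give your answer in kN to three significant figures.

P_cr ≈ 3.52 kN

I = πd⁴/64 = π×32.3⁴/64 = 5.343×10^4 mm⁴
I = 5.343×10^4 mm⁴ = 5.343×10^-8 m⁴
Effective length L_e = K·L = 0.5 × 7.97 = 3.985 m
P_cr = π²EI / L_e² = π² × 106×10⁹ × 5.343×10^-8 / 3.985² = 3.520×10^3 N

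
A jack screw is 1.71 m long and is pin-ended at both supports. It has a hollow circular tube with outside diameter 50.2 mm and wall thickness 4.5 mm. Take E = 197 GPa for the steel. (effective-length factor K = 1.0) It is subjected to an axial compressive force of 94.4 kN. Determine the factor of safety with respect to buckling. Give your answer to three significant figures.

n ≈ 1.20

Inner diameter d_i = 50.2 − 2×4.5 = 41.20 mm
I = π(d_o⁴ − d_i⁴)/64 = π(50.2⁴ − 41.20⁴)/64 = 1.703×10^5 mm⁴
I = 1.703×10^5 mm⁴ = 1.703×10^-7 m⁴
Effective length L_e = K·L = 1 × 1.71 = 1.710 m
P_cr = π²EI / L_e² = π² × 197×10⁹ × 1.703×10^-7 / 1.710² = 1.132×10^5 N
Factor of safety n = P_cr / P = 113.24 / 94.4 = 1.20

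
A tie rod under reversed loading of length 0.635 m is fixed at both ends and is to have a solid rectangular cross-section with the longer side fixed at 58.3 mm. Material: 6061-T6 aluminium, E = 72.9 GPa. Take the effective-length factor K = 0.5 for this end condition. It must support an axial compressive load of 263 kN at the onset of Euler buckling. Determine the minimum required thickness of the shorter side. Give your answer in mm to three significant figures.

L_e = K·L = 0.5 × 0.635 = 0.3175 m
Required I = P_cr·L_e²/(π²E) = 2.630×10^5 × 0.3175² / (π² × 7.29×10^10) = 3.685×10^-8 m⁴
I_req = 3.685×10^4 mm⁴
Rectangle, weak axis: I_min = h·b³/12 with h = 58.3 mm fixed  ⇒  b = (12I/h)^(1/3) = 19.6 mm

b ≈ 19.6 mm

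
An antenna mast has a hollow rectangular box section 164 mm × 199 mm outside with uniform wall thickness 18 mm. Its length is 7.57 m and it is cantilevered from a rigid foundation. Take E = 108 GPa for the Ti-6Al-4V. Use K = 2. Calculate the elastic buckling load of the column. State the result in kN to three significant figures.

P_cr ≈ 208 kN

Inner dimensions: h_i = 199 − 2×18 = 163.0 mm, b_i = 164 − 2×18 = 128.0 mm
Weak-axis I_min = (h_o·b_o³ − h_i·b_i³)/12 with b_o = 164, b_i = 128.0 mm (shorter outer/inner sides).
I_min = (199×164³ − 163.0×128.0³)/12 = 4.466×10^7 mm⁴
I = 4.466×10^7 mm⁴ = 4.466×10^-5 m⁴
Effective length L_e = K·L = 2 × 7.57 = 15.14 m
P_cr = π²EI / L_e² = π² × 108×10⁹ × 4.466×10^-5 / 15.14² = 2.077×10^5 N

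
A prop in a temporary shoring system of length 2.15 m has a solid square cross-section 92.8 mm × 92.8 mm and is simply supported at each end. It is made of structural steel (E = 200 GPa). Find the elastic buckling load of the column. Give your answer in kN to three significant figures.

I = a⁴/12 = 92.8⁴/12 = 6.180×10^6 mm⁴
I = 6.180×10^6 mm⁴ = 6.180×10^-6 m⁴
Effective length L_e = K·L = 1 × 2.15 = 2.150 m
P_cr = π²EI / L_e² = π² × 200×10⁹ × 6.180×10^-6 / 2.150² = 2.639×10^6 N

P_cr ≈ 2640 kN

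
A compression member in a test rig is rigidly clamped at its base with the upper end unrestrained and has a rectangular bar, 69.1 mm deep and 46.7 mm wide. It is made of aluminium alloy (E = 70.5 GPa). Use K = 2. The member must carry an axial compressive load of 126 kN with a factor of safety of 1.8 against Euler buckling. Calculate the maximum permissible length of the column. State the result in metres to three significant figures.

L_max ≈ 0.671 m

Buckling occurs about the weak axis: I_min = h·b³/12 with b = 46.7 mm (the shorter side).
I_min = 69.1×46.7³/12 = 5.865×10^5 mm⁴
I = 5.865×10^-7 m⁴
Required critical load P_cr = n·P = 1.8 × 126 = 226.8 kN = 2.268×10^5 N
From P_cr = π²EI/(K·L)²:  L = (1/K)·√(π²EI/P_cr) = (1/2)·√(π²×7.05×10^10×5.865×10^-7/2.268×10^5)
L = 0.671 m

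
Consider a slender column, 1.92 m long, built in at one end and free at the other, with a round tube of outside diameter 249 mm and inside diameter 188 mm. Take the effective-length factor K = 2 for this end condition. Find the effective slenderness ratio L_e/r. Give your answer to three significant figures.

d_o = 249 mm, d_i = 188 mm
I = π(d_o⁴ − d_i⁴)/64 = π(249⁴ − 188.0⁴)/64 = 1.274×10^8 mm⁴
A = 2.094×10^4 mm²;  r_min = √(I/A) = √(1.274×10^8/2.094×10^4) = 78.00 mm
L_e = K·L = 2 × 1.92 m = 3.840 m = 3840.0 mm
λ = L_e / r_min = 3840.0 / 78.00 = 49.2

λ ≈ 49.2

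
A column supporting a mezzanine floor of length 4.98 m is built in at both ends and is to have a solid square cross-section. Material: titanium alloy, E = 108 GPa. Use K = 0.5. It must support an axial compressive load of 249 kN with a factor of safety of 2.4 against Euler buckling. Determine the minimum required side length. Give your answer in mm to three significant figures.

a ≈ 80.4 mm

Required P_cr = n·P = 2.4 × 249 = 597.6 kN
L_e = K·L = 0.5 × 4.98 = 2.490 m
Required I = P_cr·L_e²/(π²E) = 5.976×10^5 × 2.490² / (π² × 1.08×10^11) = 3.476×10^-6 m⁴
I_req = 3.476×10^6 mm⁴
Solid square: I = a⁴/12  ⇒  a = (12I)^(1/4) = (12×3.476×10^6)^(1/4) = 80.4 mm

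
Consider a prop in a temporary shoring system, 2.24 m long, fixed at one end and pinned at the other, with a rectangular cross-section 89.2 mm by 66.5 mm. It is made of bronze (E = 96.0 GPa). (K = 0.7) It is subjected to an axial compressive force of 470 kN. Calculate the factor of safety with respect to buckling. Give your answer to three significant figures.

n ≈ 1.79

Buckling occurs about the weak axis: I_min = h·b³/12 with b = 66.5 mm (the shorter side).
I_min = 89.2×66.5³/12 = 2.186×10^6 mm⁴
I = 2.186×10^6 mm⁴ = 2.186×10^-6 m⁴
Effective length L_e = K·L = 0.7 × 2.24 = 1.568 m
P_cr = π²EI / L_e² = π² × 96.0×10⁹ × 2.186×10^-6 / 1.568² = 8.424×10^5 N
Factor of safety n = P_cr / P = 842.42 / 470 = 1.79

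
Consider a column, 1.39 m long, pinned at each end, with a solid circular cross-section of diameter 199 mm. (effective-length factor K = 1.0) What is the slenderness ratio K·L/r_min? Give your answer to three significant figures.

λ ≈ 27.9

For a solid circle r = d/4 = 199/4 = 49.75 mm
L_e = K·L = 1 × 1.39 m = 1.390 m = 1390.0 mm
λ = L_e / r_min = 1390.0 / 49.75 = 27.9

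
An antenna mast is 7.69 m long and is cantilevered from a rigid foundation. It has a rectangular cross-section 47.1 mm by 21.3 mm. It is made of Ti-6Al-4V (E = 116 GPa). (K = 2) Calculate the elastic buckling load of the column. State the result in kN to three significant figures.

Buckling occurs about the weak axis: I_min = h·b³/12 with b = 21.3 mm (the shorter side).
I_min = 47.1×21.3³/12 = 3.793×10^4 mm⁴
I = 3.793×10^4 mm⁴ = 3.793×10^-8 m⁴
Effective length L_e = K·L = 2 × 7.69 = 15.38 m
P_cr = π²EI / L_e² = π² × 116×10⁹ × 3.793×10^-8 / 15.38² = 183.6 N

P_cr ≈ 0.184 kN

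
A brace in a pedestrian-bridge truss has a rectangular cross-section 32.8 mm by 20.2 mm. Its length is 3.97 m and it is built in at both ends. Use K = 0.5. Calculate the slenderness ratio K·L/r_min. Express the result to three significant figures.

For a rectangle r_min = b/√12 = 20.2/√12 = 5.831 mm
L_e = K·L = 0.5 × 3.97 m = 1.985 m = 1985.0 mm
λ = L_e / r_min = 1985.0 / 5.831 = 340

λ ≈ 340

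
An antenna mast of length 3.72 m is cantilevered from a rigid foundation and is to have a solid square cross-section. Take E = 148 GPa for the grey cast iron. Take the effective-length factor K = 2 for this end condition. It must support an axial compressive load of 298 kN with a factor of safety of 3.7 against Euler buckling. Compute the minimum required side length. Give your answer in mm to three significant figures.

a ≈ 150 mm

Required P_cr = n·P = 3.7 × 298 = 1103 kN
L_e = K·L = 2 × 3.72 = 7.440 m
Required I = P_cr·L_e²/(π²E) = 1.103×10^6 × 7.440² / (π² × 1.48×10^11) = 4.178×10^-5 m⁴
I_req = 4.178×10^7 mm⁴
Solid square: I = a⁴/12  ⇒  a = (12I)^(1/4) = (12×4.178×10^7)^(1/4) = 150 mm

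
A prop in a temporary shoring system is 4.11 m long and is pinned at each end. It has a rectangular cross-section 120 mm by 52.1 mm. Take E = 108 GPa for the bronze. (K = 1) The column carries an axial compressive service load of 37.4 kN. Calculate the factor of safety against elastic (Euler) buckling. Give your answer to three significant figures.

n ≈ 2.39

Buckling occurs about the weak axis: I_min = h·b³/12 with b = 52.1 mm (the shorter side).
I_min = 120×52.1³/12 = 1.414×10^6 mm⁴
I = 1.414×10^6 mm⁴ = 1.414×10^-6 m⁴
Effective length L_e = K·L = 1 × 4.11 = 4.110 m
P_cr = π²EI / L_e² = π² × 108×10⁹ × 1.414×10^-6 / 4.110² = 8.924×10^4 N
Factor of safety n = P_cr / P = 89.239 / 37.4 = 2.39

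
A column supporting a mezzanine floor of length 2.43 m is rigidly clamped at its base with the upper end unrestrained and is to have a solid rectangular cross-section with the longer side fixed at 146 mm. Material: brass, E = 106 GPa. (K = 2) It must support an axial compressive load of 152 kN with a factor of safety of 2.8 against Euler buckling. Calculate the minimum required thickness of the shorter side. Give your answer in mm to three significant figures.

Required P_cr = n·P = 2.8 × 152 = 425.6 kN
L_e = K·L = 2 × 2.43 = 4.860 m
Required I = P_cr·L_e²/(π²E) = 4.256×10^5 × 4.860² / (π² × 1.06×10^11) = 9.609×10^-6 m⁴
I_req = 9.609×10^6 mm⁴
Rectangle, weak axis: I_min = h·b³/12 with h = 146 mm fixed  ⇒  b = (12I/h)^(1/3) = 92.4 mm

b ≈ 92.4 mm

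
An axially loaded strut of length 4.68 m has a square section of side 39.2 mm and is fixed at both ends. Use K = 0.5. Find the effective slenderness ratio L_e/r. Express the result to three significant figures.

For a square r = a/√12 = 39.2/√12 = 11.32 mm
L_e = K·L = 0.5 × 4.68 m = 2.340 m = 2340.0 mm
λ = L_e / r_min = 2340.0 / 11.32 = 207

λ ≈ 207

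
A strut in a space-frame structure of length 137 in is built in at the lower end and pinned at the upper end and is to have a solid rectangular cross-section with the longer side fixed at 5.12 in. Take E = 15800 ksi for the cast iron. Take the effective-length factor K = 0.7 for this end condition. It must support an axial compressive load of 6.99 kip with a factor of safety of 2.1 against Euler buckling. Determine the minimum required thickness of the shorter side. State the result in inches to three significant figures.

Required P_cr = n·P = 2.1 × 6.99 = 14.68 kip
L_e = K·L = 0.7 × 137 = 95.90 in
Required I = P_cr·L_e²/(π²E) = 1.468×10^4 × 95.90² / (π² × 1.58×10^7) = 0.8657 in⁴
Rectangle, weak axis: I_min = h·b³/12 with h = 5.12 in fixed  ⇒  b = (12I/h)^(1/3) = 1.27 in

b ≈ 1.27 in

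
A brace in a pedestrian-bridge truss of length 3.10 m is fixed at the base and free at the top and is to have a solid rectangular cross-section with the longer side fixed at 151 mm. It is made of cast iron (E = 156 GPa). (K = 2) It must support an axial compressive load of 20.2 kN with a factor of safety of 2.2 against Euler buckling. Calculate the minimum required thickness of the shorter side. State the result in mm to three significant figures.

Required P_cr = n·P = 2.2 × 20.2 = 44.44 kN
L_e = K·L = 2 × 3.10 = 6.200 m
Required I = P_cr·L_e²/(π²E) = 4.444×10^4 × 6.200² / (π² × 1.56×10^11) = 1.110×10^-6 m⁴
I_req = 1.110×10^6 mm⁴
Rectangle, weak axis: I_min = h·b³/12 with h = 151 mm fixed  ⇒  b = (12I/h)^(1/3) = 44.5 mm

b ≈ 44.5 mm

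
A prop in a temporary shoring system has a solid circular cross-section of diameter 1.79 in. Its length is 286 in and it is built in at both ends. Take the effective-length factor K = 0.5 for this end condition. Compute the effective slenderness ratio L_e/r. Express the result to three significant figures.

λ ≈ 320

For a solid circle r = d/4 = 1.79/4 = 0.4475 in
L_e = K·L = 0.5 × 286 = 143.0 in
λ = L_e / r_min = 143.00 / 0.4475 = 320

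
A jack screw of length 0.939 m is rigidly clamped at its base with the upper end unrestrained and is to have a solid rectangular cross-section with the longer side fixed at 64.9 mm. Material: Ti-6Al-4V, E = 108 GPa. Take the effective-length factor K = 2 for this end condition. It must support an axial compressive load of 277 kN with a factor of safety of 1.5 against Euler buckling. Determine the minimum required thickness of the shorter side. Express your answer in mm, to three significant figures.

Required P_cr = n·P = 1.5 × 277 = 415.5 kN
L_e = K·L = 2 × 0.939 = 1.878 m
Required I = P_cr·L_e²/(π²E) = 4.155×10^5 × 1.878² / (π² × 1.08×10^11) = 1.375×10^-6 m⁴
I_req = 1.375×10^6 mm⁴
Rectangle, weak axis: I_min = h·b³/12 with h = 64.9 mm fixed  ⇒  b = (12I/h)^(1/3) = 63.3 mm

b ≈ 63.3 mm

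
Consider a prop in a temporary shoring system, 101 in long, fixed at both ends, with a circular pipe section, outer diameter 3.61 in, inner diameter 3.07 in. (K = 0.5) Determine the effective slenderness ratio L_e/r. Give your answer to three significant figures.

λ ≈ 42.6

d_o = 3.61 in, d_i = 3.07 in
I = π(d_o⁴ − d_i⁴)/64 = π(3.61⁴ − 3.070⁴)/64 = 3.976 in⁴
A = 2.833 in²;  r_min = √(I/A) = √(3.976/2.833) = 1.185 in
L_e = K·L = 0.5 × 101 = 50.50 in
λ = L_e / r_min = 50.500 / 1.185 = 42.6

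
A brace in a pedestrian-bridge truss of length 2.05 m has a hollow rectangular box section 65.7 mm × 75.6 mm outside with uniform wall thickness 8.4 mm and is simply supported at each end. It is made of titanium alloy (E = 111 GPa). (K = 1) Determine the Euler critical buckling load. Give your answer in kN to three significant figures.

P_cr ≈ 316 kN

Inner dimensions: h_i = 75.6 − 2×8.4 = 58.80 mm, b_i = 65.7 − 2×8.4 = 48.90 mm
Weak-axis I_min = (h_o·b_o³ − h_i·b_i³)/12 with b_o = 65.7, b_i = 48.90 mm (shorter outer/inner sides).
I_min = (75.6×65.7³ − 58.80×48.90³)/12 = 1.214×10^6 mm⁴
I = 1.214×10^6 mm⁴ = 1.214×10^-6 m⁴
Effective length L_e = K·L = 1 × 2.05 = 2.050 m
P_cr = π²EI / L_e² = π² × 111×10⁹ × 1.214×10^-6 / 2.050² = 3.164×10^5 N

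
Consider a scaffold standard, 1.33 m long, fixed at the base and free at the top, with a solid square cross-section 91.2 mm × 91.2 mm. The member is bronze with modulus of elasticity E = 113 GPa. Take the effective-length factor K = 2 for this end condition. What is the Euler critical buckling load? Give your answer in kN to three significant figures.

P_cr ≈ 909 kN

I = a⁴/12 = 91.2⁴/12 = 5.765×10^6 mm⁴
I = 5.765×10^6 mm⁴ = 5.765×10^-6 m⁴
Effective length L_e = K·L = 2 × 1.33 = 2.660 m
P_cr = π²EI / L_e² = π² × 113×10⁹ × 5.765×10^-6 / 2.660² = 9.087×10^5 N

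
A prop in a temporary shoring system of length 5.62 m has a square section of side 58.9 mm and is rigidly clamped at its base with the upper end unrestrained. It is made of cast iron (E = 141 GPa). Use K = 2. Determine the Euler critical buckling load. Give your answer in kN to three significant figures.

P_cr ≈ 11.0 kN

I = a⁴/12 = 58.9⁴/12 = 1.003×10^6 mm⁴
I = 1.003×10^6 mm⁴ = 1.003×10^-6 m⁴
Effective length L_e = K·L = 2 × 5.62 = 11.24 m
P_cr = π²EI / L_e² = π² × 141×10⁹ × 1.003×10^-6 / 11.24² = 1.105×10^4 N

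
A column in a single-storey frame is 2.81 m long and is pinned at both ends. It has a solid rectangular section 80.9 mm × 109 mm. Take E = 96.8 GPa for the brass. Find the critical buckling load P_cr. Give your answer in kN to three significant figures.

P_cr ≈ 582 kN

Buckling occurs about the weak axis: I_min = h·b³/12 with b = 80.9 mm (the shorter side).
I_min = 109×80.9³/12 = 4.809×10^6 mm⁴
I = 4.809×10^6 mm⁴ = 4.809×10^-6 m⁴
Effective length L_e = K·L = 1 × 2.81 = 2.810 m
P_cr = π²EI / L_e² = π² × 96.8×10⁹ × 4.809×10^-6 / 2.810² = 5.819×10^5 N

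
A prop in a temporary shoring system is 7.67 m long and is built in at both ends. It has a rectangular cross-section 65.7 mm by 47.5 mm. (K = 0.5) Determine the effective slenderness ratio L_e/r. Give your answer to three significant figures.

For a rectangle r_min = b/√12 = 47.5/√12 = 13.71 mm
L_e = K·L = 0.5 × 7.67 m = 3.835 m = 3835.0 mm
λ = L_e / r_min = 3835.0 / 13.71 = 280

λ ≈ 280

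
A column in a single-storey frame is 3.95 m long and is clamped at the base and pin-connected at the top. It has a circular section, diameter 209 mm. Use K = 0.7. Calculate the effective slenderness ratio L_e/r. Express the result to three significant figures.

For a solid circle r = d/4 = 209/4 = 52.25 mm
L_e = K·L = 0.7 × 3.95 m = 2.765 m = 2765.0 mm
λ = L_e / r_min = 2765.0 / 52.25 = 52.9

λ ≈ 52.9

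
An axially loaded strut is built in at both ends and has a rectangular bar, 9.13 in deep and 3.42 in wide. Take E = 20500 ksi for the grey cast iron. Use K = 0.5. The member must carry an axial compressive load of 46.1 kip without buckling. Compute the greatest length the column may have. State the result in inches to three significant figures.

Buckling occurs about the weak axis: I_min = h·b³/12 with b = 3.42 in (the shorter side).
I_min = 9.13×3.42³/12 = 30.43 in⁴
At the buckling limit P_cr = P = 4.610×10^4 lb
From P_cr = π²EI/(K·L)²:  L = (1/K)·√(π²EI/P_cr) = (1/0.5)·√(π²×2.05×10^7×30.43/4.610×10^4)
L = 731 in

L_max ≈ 731 in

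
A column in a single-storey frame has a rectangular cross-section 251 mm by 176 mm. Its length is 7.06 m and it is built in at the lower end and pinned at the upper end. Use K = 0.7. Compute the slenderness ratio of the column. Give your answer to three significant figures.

λ ≈ 97.3

For a rectangle r_min = b/√12 = 176/√12 = 50.81 mm
L_e = K·L = 0.7 × 7.06 m = 4.942 m = 4942.0 mm
λ = L_e / r_min = 4942.0 / 50.81 = 97.3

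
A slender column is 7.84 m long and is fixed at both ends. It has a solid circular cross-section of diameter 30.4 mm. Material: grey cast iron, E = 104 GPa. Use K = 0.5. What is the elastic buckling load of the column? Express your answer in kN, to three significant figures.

I = πd⁴/64 = π×30.4⁴/64 = 4.192×10^4 mm⁴
I = 4.192×10^4 mm⁴ = 4.192×10^-8 m⁴
Effective length L_e = K·L = 0.5 × 7.84 = 3.920 m
P_cr = π²EI / L_e² = π² × 104×10⁹ × 4.192×10^-8 / 3.920² = 2.800×10^3 N

P_cr ≈ 2.80 kN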